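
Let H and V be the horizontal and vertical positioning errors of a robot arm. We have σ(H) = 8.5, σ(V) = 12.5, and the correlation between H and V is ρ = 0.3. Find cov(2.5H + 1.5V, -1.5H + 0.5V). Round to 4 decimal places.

-185.6250

Var(H) = (8.5)² = 72.25;  Var(V) = (12.5)² = 156.25
cov(H,V) = ρ·σ(H)·σ(V) = 0.3·8.5·12.5 = 31.875
cov(2.5H + 1.5V, -1.5H + 0.5V) = (2.5)(-1.5)Var(H) + (1.5)(0.5)Var(V) + [(2.5)(0.5) + (1.5)(-1.5)]cov(H,V)
= -3.75·72.25 + 0.75·156.25 + -1·31.875 = -185.625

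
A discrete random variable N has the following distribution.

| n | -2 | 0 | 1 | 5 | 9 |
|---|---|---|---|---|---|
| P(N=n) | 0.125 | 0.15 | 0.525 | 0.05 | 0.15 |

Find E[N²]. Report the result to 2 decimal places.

14.43

E[N²] = (-2)²(0.125) + (0)²(0.15) + (1)²(0.525) + (5)²(0.05) + (9)²(0.15) = 14.425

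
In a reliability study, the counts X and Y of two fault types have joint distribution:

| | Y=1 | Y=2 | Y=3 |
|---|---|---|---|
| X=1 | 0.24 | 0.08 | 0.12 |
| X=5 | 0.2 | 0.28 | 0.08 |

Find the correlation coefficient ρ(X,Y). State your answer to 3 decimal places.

E[X] = 3.24,  E[Y] = 1.76
E[XY] = 5.76
Cov(X,Y) = E[XY] − E[X]E[Y] = 5.76 − (3.24)(1.76) = 0.0576
Var(X) = 3.9424,  Var(Y) = 0.5824
ρ = 0.0576 / √(3.9424·0.5824) ≈ 0.038

0.038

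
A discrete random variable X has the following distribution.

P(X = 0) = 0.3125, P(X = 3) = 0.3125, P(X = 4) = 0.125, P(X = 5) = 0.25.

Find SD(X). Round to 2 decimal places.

1.96

E[X] = (0)(0.3125) + (3)(0.3125) + (4)(0.125) + (5)(0.25) = 2.6875
E[X²] = (0)²(0.3125) + (3)²(0.3125) + (4)²(0.125) + (5)²(0.25) = 11.0625
V(X) = E[X²] − (E[X])² = 11.0625 − (2.6875)² = 3.83984375
SD(X) = √3.83984375 ≈ 1.96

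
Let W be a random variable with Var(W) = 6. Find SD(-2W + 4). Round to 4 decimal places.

Var(-2W + 4) = (-2)²·6 = 24
SD(-2W + 4) = √24 ≈ 4.8990

4.8990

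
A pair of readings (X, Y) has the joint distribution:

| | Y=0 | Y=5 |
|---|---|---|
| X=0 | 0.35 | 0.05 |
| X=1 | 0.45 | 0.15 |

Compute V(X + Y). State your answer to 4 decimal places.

E[X] = 0.6,  E[Y] = 1,  E[XY] = 0.75
V(X) = 0.6 − (0.6)² = 0.24;  V(Y) = 5 − (1)² = 4
cov(X,Y) = 0.75 − (0.6)(1) = 0.15
V(X + Y) = (1)²·0.24 + (1)²·4 + 2·(1)·(1)·0.15 = 4.54

4.5400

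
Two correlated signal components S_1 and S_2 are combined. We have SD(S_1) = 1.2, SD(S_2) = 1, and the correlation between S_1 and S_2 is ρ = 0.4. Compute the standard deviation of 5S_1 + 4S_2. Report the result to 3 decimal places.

8.438

V(S_1) = (1.2)² = 1.44;  V(S_2) = (1)² = 1
cov(S_1,S_2) = ρ·SD(S_1)·SD(S_2) = 0.4·1.2·1 = 0.48
V(5S_1 + 4S_2) = (5)²·V(S_1) + (4)²·V(S_2) + 2·(5)·(4)·cov(S_1,S_2)
= 25·1.44 + 16·1 + 40·0.48 = 71.2
SD(5S_1 + 4S_2) = √71.2 ≈ 8.438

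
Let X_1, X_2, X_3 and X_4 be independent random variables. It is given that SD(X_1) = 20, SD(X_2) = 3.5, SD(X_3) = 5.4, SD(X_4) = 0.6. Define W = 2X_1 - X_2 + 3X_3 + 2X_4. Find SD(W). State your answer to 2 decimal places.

43.31

Var(X_1) = 400, Var(X_2) = 12.25, Var(X_3) = 29.16, Var(X_4) = 0.36
By independence, Var(W) = (2)²Var(X_1) + (-1)²Var(X_2) + (3)²Var(X_3) + (2)²Var(X_4)
= (2)²·400 + (-1)²·12.25 + (3)²·29.16 + (2)²·0.36 = 1876.13
SD(W) = √1876.13 ≈ 43.31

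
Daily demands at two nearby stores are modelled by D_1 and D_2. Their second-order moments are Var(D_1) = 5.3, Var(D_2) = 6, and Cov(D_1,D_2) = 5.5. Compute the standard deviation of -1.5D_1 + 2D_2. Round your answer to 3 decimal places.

1.710

Var(-1.5D_1 + 2D_2) = (-1.5)²·Var(D_1) + (2)²·Var(D_2) + 2·(-1.5)·(2)·Cov(D_1,D_2)
= 2.25·5.3 + 4·6 + -6·5.5 = 2.925
SD(-1.5D_1 + 2D_2) = √2.925 ≈ 1.710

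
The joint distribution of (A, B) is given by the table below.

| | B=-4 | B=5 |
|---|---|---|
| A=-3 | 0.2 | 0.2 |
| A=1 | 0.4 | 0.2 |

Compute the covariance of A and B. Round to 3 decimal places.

E[A] = -0.6,  E[B] = -0.4
E[AB] = -1.2
Cov(A,B) = E[AB] − E[A]E[B] = -1.2 − (-0.6)(-0.4) = -1.44

-1.440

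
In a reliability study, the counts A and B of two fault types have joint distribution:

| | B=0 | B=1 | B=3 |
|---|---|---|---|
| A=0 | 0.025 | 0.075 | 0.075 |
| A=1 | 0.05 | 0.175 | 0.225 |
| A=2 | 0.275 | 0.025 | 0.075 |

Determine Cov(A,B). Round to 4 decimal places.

-0.3300

E[A] = 1.2,  E[B] = 1.4
E[AB] = 1.35
Cov(A,B) = E[AB] − E[A]E[B] = 1.35 − (1.2)(1.4) = -0.33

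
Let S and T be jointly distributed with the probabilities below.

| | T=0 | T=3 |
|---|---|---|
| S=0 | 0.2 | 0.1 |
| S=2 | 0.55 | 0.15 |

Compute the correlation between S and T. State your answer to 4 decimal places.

-0.1260

E[S] = 1.4,  E[T] = 0.75
E[ST] = 0.9
cov(S,T) = E[ST] − E[S]E[T] = 0.9 − (1.4)(0.75) = -0.15
Var(S) = 0.84,  Var(T) = 1.6875
ρ = -0.15 / √(0.84·1.6875) ≈ -0.1260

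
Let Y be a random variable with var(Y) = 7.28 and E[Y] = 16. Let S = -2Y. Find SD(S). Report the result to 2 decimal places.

var(-2Y) = (-2)²·7.28 = 29.12
SD(S) = √29.12 ≈ 5.40

5.40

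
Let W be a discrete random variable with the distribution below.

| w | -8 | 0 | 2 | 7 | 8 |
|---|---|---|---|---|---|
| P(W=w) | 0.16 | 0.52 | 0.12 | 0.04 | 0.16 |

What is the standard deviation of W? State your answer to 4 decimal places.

E[W] = (-8)(0.16) + (0)(0.52) + (2)(0.12) + (7)(0.04) + (8)(0.16) = 0.52
E[W²] = (-8)²(0.16) + (0)²(0.52) + (2)²(0.12) + (7)²(0.04) + (8)²(0.16) = 22.92
var(W) = E[W²] − (E[W])² = 22.92 − (0.52)² = 22.6496
SD(W) = √22.6496 ≈ 4.7592

4.7592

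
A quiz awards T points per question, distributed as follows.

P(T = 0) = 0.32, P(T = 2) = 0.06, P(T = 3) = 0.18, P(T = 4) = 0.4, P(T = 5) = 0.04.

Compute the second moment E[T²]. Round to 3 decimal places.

E[T²] = (0)²(0.32) + (2)²(0.06) + (3)²(0.18) + (4)²(0.4) + (5)²(0.04) = 9.26

9.260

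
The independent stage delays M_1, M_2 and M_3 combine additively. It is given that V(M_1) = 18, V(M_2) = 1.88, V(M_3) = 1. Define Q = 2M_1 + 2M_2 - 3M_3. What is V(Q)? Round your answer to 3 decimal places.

88.520

By independence, V(Q) = (2)²V(M_1) + (2)²V(M_2) + (-3)²V(M_3)
= (2)²·18 + (2)²·1.88 + (-3)²·1 = 88.52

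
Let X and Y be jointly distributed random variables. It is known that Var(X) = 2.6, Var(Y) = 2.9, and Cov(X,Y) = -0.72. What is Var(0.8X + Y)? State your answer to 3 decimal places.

Var(0.8X + Y) = (0.8)²·Var(X) + (1)²·Var(Y) + 2·(0.8)·(1)·Cov(X,Y)
= 0.64·2.6 + 1·2.9 + 1.6·-0.72 = 3.412

3.412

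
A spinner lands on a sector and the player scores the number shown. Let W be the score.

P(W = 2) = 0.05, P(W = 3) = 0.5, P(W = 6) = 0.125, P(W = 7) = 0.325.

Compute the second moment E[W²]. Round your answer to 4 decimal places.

E[W²] = (2)²(0.05) + (3)²(0.5) + (6)²(0.125) + (7)²(0.325) = 25.125

25.1250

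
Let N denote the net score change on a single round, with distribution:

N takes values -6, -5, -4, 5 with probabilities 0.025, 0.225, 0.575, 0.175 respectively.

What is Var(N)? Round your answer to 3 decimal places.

12.810

E[N] = (-6)(0.025) + (-5)(0.225) + (-4)(0.575) + (5)(0.175) = -2.7
E[N²] = (-6)²(0.025) + (-5)²(0.225) + (-4)²(0.575) + (5)²(0.175) = 20.1
Var(N) = E[N²] − (E[N])² = 20.1 − (-2.7)² = 12.81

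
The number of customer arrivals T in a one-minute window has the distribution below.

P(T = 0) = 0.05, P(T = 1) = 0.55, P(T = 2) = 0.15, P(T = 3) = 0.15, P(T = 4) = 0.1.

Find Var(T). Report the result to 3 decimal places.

E[T] = (0)(0.05) + (1)(0.55) + (2)(0.15) + (3)(0.15) + (4)(0.1) = 1.7
E[T²] = (0)²(0.05) + (1)²(0.55) + (2)²(0.15) + (3)²(0.15) + (4)²(0.1) = 4.1
Var(T) = E[T²] − (E[T])² = 4.1 − (1.7)² = 1.21

1.210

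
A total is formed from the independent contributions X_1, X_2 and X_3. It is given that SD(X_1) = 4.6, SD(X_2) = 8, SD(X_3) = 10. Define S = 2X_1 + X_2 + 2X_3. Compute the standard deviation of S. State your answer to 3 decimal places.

23.423

var(X_1) = 21.16, var(X_2) = 64, var(X_3) = 100
By independence, var(S) = (2)²var(X_1) + (1)²var(X_2) + (2)²var(X_3)
= (2)²·21.16 + (1)²·64 + (2)²·100 = 548.64
SD(S) = √548.64 ≈ 23.423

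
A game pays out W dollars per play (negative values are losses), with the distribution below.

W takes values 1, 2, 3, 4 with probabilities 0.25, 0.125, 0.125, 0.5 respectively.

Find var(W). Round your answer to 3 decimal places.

E[W] = (1)(0.25) + (2)(0.125) + (3)(0.125) + (4)(0.5) = 2.875
E[W²] = (1)²(0.25) + (2)²(0.125) + (3)²(0.125) + (4)²(0.5) = 9.875
var(W) = E[W²] − (E[W])² = 9.875 − (2.875)² = 1.609375

1.609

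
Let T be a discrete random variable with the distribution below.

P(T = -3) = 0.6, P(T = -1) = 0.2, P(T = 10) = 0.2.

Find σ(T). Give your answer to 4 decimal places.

5.0596

E[T] = (-3)(0.6) + (-1)(0.2) + (10)(0.2) = 0
E[T²] = (-3)²(0.6) + (-1)²(0.2) + (10)²(0.2) = 25.6
var(T) = E[T²] − (E[T])² = 25.6 − (0)² = 25.6
σ(T) = √25.6 ≈ 5.0596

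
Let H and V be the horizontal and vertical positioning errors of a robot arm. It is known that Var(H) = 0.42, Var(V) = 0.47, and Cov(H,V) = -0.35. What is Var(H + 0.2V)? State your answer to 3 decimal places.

0.299

Var(H + 0.2V) = (1)²·Var(H) + (0.2)²·Var(V) + 2·(1)·(0.2)·Cov(H,V)
= 1·0.42 + 0.04·0.47 + 0.4·-0.35 = 0.2988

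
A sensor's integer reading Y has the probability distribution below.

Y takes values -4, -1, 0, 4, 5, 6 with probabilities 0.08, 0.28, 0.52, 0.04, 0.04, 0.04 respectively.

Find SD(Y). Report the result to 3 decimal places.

2.154

E[Y] = (-4)(0.08) + (-1)(0.28) + (0)(0.52) + (4)(0.04) + (5)(0.04) + (6)(0.04) = 0
E[Y²] = (-4)²(0.08) + (-1)²(0.28) + (0)²(0.52) + (4)²(0.04) + (5)²(0.04) + (6)²(0.04) = 4.64
Var(Y) = E[Y²] − (E[Y])² = 4.64 − (0)² = 4.64
SD(Y) = √4.64 ≈ 2.154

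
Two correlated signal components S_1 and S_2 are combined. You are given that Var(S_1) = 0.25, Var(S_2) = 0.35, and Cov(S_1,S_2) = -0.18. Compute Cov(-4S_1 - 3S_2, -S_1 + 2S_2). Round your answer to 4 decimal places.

-0.2000

Cov(-4S_1 - 3S_2, -S_1 + 2S_2) = (-4)(-1)Var(S_1) + (-3)(2)Var(S_2) + [(-4)(2) + (-3)(-1)]Cov(S_1,S_2)
= 4·0.25 + -6·0.35 + -5·-0.18 = -0.2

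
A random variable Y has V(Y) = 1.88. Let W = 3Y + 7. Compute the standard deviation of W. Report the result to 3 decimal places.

4.113

V(3Y + 7) = (3)²·1.88 = 16.92
σ(W) = √16.92 ≈ 4.113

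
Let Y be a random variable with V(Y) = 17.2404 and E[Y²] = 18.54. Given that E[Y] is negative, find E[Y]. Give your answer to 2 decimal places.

-1.14

(E[Y])² = E[Y²] − V(Y) = 18.54 − 17.2404 = 1.2996
E[Y] = −√1.2996 = -1.14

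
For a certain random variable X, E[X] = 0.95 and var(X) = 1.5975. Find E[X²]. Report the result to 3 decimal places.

2.500

E[X²] = var(X) + (E[X])² = 1.5975 + (0.95)² = 2.5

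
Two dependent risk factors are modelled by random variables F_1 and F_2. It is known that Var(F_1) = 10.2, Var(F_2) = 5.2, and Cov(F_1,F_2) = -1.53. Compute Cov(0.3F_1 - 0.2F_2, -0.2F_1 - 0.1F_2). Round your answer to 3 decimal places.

-0.523

Cov(0.3F_1 - 0.2F_2, -0.2F_1 - 0.1F_2) = (0.3)(-0.2)Var(F_1) + (-0.2)(-0.1)Var(F_2) + [(0.3)(-0.1) + (-0.2)(-0.2)]Cov(F_1,F_2)
= -0.06·10.2 + 0.02·5.2 + 0.01·-1.53 = -0.5233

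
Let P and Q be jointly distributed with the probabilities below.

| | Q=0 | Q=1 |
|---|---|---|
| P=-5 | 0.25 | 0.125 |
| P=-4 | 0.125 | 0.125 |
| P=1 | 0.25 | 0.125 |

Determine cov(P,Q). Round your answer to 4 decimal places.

-0.0625

E[P] = -2.5,  E[Q] = 0.375
E[PQ] = -1
cov(P,Q) = E[PQ] − E[P]E[Q] = -1 − (-2.5)(0.375) = -0.0625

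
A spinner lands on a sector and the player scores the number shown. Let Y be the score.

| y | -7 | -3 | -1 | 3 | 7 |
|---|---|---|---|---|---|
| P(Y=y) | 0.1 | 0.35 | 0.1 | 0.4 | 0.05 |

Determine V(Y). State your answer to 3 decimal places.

E[Y] = (-7)(0.1) + (-3)(0.35) + (-1)(0.1) + (3)(0.4) + (7)(0.05) = -0.3
E[Y²] = (-7)²(0.1) + (-3)²(0.35) + (-1)²(0.1) + (3)²(0.4) + (7)²(0.05) = 14.2
V(Y) = E[Y²] − (E[Y])² = 14.2 − (-0.3)² = 14.11

14.110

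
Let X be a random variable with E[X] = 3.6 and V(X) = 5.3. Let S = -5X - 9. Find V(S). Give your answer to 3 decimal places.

132.500

V(-5X - 9) = (-5)²·V(X) = 25·5.3 = 132.5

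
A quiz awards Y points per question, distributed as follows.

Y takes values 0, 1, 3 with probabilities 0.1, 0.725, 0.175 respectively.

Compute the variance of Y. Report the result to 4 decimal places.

E[Y] = (0)(0.1) + (1)(0.725) + (3)(0.175) = 1.25
E[Y²] = (0)²(0.1) + (1)²(0.725) + (3)²(0.175) = 2.3
Var(Y) = E[Y²] − (E[Y])² = 2.3 − (1.25)² = 0.7375

0.7375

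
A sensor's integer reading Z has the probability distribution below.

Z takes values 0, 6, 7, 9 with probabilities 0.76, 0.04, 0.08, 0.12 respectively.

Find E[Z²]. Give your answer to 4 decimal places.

E[Z²] = (0)²(0.76) + (6)²(0.04) + (7)²(0.08) + (9)²(0.12) = 15.08

15.0800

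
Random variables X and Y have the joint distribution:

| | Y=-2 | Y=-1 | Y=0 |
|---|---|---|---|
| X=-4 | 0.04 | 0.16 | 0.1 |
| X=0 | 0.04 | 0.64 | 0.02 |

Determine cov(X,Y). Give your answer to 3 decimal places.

-0.192

E[X] = -1.2,  E[Y] = -0.96
E[XY] = 0.96
cov(X,Y) = E[XY] − E[X]E[Y] = 0.96 − (-1.2)(-0.96) = -0.192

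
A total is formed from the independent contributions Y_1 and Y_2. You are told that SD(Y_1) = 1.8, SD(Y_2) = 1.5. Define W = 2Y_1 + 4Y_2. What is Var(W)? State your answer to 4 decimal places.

Var(Y_1) = 3.24, Var(Y_2) = 2.25
By independence, Var(W) = (2)²Var(Y_1) + (4)²Var(Y_2)
= (2)²·3.24 + (4)²·2.25 = 48.96

48.9600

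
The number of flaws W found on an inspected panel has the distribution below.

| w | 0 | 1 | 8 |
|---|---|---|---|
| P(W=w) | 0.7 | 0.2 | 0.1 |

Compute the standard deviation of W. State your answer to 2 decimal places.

E[W] = (0)(0.7) + (1)(0.2) + (8)(0.1) = 1
E[W²] = (0)²(0.7) + (1)²(0.2) + (8)²(0.1) = 6.6
Var(W) = E[W²] − (E[W])² = 6.6 − (1)² = 5.6
SD(W) = √5.6 ≈ 2.37

2.37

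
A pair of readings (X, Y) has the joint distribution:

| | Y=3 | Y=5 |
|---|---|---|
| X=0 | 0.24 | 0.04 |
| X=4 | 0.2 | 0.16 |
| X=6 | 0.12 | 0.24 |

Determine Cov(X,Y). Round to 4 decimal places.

E[X] = 3.6,  E[Y] = 3.88
E[XY] = 14.96
Cov(X,Y) = E[XY] − E[X]E[Y] = 14.96 − (3.6)(3.88) = 0.992

0.9920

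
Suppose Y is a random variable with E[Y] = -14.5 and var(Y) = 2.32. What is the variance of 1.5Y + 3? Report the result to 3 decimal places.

5.220

var(1.5Y + 3) = (1.5)²·var(Y) = 2.25·2.32 = 5.22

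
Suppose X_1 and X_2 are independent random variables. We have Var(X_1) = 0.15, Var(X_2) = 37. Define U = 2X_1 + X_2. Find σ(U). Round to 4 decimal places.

6.1319

By independence, Var(U) = (2)²Var(X_1) + (1)²Var(X_2)
= (2)²·0.15 + (1)²·37 = 37.6
σ(U) = √37.6 ≈ 6.1319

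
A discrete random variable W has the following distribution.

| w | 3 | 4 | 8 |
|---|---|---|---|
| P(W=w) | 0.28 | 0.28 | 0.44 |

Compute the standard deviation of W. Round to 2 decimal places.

E[W] = (3)(0.28) + (4)(0.28) + (8)(0.44) = 5.48
E[W²] = (3)²(0.28) + (4)²(0.28) + (8)²(0.44) = 35.16
V(W) = E[W²] − (E[W])² = 35.16 − (5.48)² = 5.1296
sd(W) = √5.1296 ≈ 2.26

2.26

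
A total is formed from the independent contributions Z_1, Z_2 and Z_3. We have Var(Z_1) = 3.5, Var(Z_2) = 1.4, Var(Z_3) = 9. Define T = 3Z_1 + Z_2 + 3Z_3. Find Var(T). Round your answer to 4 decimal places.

By independence, Var(T) = (3)²Var(Z_1) + (1)²Var(Z_2) + (3)²Var(Z_3)
= (3)²·3.5 + (1)²·1.4 + (3)²·9 = 113.9

113.9000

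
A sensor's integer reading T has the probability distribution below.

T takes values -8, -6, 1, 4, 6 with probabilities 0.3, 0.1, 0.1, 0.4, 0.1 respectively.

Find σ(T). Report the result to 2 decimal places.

E[T] = (-8)(0.3) + (-6)(0.1) + (1)(0.1) + (4)(0.4) + (6)(0.1) = -0.7
E[T²] = (-8)²(0.3) + (-6)²(0.1) + (1)²(0.1) + (4)²(0.4) + (6)²(0.1) = 32.9
Var(T) = E[T²] − (E[T])² = 32.9 − (-0.7)² = 32.41
σ(T) = √32.41 ≈ 5.69

5.69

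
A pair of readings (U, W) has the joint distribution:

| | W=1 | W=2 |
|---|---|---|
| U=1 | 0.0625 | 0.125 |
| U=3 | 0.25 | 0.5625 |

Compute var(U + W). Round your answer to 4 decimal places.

0.8398

E[U] = 2.625,  E[W] = 1.6875,  E[UW] = 4.4375
var(U) = 7.5 − (2.625)² = 0.609375;  var(W) = 3.0625 − (1.6875)² = 0.21484375
Cov(U,W) = 4.4375 − (2.625)(1.6875) = 0.0078125
var(U + W) = (1)²·0.609375 + (1)²·0.21484375 + 2·(1)·(1)·0.0078125 = 0.83984375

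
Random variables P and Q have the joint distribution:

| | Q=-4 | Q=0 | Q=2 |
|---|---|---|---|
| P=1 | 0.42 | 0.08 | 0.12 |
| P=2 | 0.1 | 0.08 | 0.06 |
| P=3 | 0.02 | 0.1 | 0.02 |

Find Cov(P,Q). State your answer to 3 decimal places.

E[P] = 1.52,  E[Q] = -1.76
E[PQ] = -2.12
Cov(P,Q) = E[PQ] − E[P]E[Q] = -2.12 − (1.52)(-1.76) = 0.5552

0.555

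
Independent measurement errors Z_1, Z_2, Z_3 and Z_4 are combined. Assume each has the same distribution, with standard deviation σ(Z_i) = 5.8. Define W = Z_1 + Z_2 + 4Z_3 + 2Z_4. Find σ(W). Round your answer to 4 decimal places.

27.2044

Var(Z_i) = (5.8)² = 33.64
By independence, Var(W) = (1)²Var(Z_1) + (1)²Var(Z_2) + (4)²Var(Z_3) + (2)²Var(Z_4)
= (1)²·33.64 + (1)²·33.64 + (4)²·33.64 + (2)²·33.64 = 740.08
σ(W) = √740.08 ≈ 27.2044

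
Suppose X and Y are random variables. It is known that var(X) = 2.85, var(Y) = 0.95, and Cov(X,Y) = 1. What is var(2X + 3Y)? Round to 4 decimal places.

var(2X + 3Y) = (2)²·var(X) + (3)²·var(Y) + 2·(2)·(3)·Cov(X,Y)
= 4·2.85 + 9·0.95 + 12·1 = 31.95

31.9500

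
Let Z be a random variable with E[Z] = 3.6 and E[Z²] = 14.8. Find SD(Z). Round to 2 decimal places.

var(Z) = 14.8 − (3.6)² = 1.84
SD(Z) = √1.84 ≈ 1.36

1.36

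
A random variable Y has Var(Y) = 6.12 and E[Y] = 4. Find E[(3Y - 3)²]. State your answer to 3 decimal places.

136.080

E[3Y - 3] = 3·4 − 3 = 9
Var(3Y - 3) = (3)²·6.12 = 55.08
E[(3Y - 3)²] = Var((3Y - 3)) + (E[(3Y - 3)])² = 55.08 + (9)² = 136.08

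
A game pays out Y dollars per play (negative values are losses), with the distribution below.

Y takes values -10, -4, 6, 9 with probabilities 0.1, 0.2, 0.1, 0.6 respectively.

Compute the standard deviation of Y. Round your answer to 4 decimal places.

6.9109

E[Y] = (-10)(0.1) + (-4)(0.2) + (6)(0.1) + (9)(0.6) = 4.2
E[Y²] = (-10)²(0.1) + (-4)²(0.2) + (6)²(0.1) + (9)²(0.6) = 65.4
V(Y) = E[Y²] − (E[Y])² = 65.4 − (4.2)² = 47.76
sd(Y) = √47.76 ≈ 6.9109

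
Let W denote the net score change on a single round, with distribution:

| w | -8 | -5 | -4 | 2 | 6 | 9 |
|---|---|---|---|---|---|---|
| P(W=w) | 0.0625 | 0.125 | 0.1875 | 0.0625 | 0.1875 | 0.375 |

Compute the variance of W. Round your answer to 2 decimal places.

E[W] = (-8)(0.0625) + (-5)(0.125) + (-4)(0.1875) + (2)(0.0625) + (6)(0.1875) + (9)(0.375) = 2.75
E[W²] = (-8)²(0.0625) + (-5)²(0.125) + (-4)²(0.1875) + (2)²(0.0625) + (6)²(0.1875) + (9)²(0.375) = 47.5
Var(W) = E[W²] − (E[W])² = 47.5 − (2.75)² = 39.9375

39.94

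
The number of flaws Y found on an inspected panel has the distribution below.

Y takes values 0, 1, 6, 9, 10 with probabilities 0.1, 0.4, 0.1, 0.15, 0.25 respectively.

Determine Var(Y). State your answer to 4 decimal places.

E[Y] = (0)(0.1) + (1)(0.4) + (6)(0.1) + (9)(0.15) + (10)(0.25) = 4.85
E[Y²] = (0)²(0.1) + (1)²(0.4) + (6)²(0.1) + (9)²(0.15) + (10)²(0.25) = 41.15
Var(Y) = E[Y²] − (E[Y])² = 41.15 − (4.85)² = 17.6275

17.6275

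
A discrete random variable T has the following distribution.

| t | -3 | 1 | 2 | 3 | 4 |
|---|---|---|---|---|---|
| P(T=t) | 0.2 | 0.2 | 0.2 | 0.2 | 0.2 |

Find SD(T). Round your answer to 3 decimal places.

2.417

E[T] = (-3)(0.2) + (1)(0.2) + (2)(0.2) + (3)(0.2) + (4)(0.2) = 1.4
E[T²] = (-3)²(0.2) + (1)²(0.2) + (2)²(0.2) + (3)²(0.2) + (4)²(0.2) = 7.8
V(T) = E[T²] − (E[T])² = 7.8 − (1.4)² = 5.84
SD(T) = √5.84 ≈ 2.417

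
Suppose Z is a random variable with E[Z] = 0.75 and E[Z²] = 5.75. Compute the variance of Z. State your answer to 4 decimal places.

5.1875

var(Z) = 5.75 − (0.75)² = 5.1875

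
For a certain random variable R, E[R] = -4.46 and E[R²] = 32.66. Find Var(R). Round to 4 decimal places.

12.7684

Var(R) = 32.66 − (-4.46)² = 12.7684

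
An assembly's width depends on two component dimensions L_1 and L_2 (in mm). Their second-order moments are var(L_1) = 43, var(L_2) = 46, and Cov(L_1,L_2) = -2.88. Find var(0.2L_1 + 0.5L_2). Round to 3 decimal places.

12.644

var(0.2L_1 + 0.5L_2) = (0.2)²·var(L_1) + (0.5)²·var(L_2) + 2·(0.2)·(0.5)·Cov(L_1,L_2)
= 0.04·43 + 0.25·46 + 0.2·-2.88 = 12.644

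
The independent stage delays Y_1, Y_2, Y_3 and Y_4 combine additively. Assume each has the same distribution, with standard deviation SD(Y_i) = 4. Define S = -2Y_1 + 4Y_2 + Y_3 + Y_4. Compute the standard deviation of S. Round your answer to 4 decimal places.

18.7617

var(Y_i) = (4)² = 16
By independence, var(S) = (-2)²var(Y_1) + (4)²var(Y_2) + (1)²var(Y_3) + (1)²var(Y_4)
= (-2)²·16 + (4)²·16 + (1)²·16 + (1)²·16 = 352
SD(S) = √352 ≈ 18.7617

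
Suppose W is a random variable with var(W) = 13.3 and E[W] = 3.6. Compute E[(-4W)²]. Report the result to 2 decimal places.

420.16

E[-4W] = -4·3.6 = -14.4
var(-4W) = (-4)²·13.3 = 212.8
E[(-4W)²] = var((-4W)) + (E[(-4W)])² = 212.8 + (-14.4)² = 420.16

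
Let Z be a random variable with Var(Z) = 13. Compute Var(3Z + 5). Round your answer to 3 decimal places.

117.000

Var(3Z + 5) = (3)²·Var(Z) = 9·13 = 117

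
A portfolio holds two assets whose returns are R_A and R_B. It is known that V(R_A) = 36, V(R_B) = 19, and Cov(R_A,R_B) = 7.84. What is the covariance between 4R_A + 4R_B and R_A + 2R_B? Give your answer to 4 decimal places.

390.0800

Cov(4R_A + 4R_B, R_A + 2R_B) = (4)(1)V(R_A) + (4)(2)V(R_B) + [(4)(2) + (4)(1)]Cov(R_A,R_B)
= 4·36 + 8·19 + 12·7.84 = 390.08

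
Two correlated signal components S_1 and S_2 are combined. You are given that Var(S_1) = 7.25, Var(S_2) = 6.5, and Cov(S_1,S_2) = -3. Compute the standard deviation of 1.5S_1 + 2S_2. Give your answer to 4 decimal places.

Var(1.5S_1 + 2S_2) = (1.5)²·Var(S_1) + (2)²·Var(S_2) + 2·(1.5)·(2)·Cov(S_1,S_2)
= 2.25·7.25 + 4·6.5 + 6·-3 = 24.3125
σ(1.5S_1 + 2S_2) = √24.3125 ≈ 4.9308

4.9308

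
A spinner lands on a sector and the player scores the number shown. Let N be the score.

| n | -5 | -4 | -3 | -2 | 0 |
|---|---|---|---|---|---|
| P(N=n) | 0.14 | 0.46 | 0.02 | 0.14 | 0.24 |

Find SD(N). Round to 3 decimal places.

1.818

E[N] = (-5)(0.14) + (-4)(0.46) + (-3)(0.02) + (-2)(0.14) + (0)(0.24) = -2.88
E[N²] = (-5)²(0.14) + (-4)²(0.46) + (-3)²(0.02) + (-2)²(0.14) + (0)²(0.24) = 11.6
var(N) = E[N²] − (E[N])² = 11.6 − (-2.88)² = 3.3056
SD(N) = √3.3056 ≈ 1.818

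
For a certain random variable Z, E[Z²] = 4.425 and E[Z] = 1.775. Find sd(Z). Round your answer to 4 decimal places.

1.1289

Var(Z) = 4.425 − (1.775)² = 1.274375
sd(Z) = √1.274375 ≈ 1.1289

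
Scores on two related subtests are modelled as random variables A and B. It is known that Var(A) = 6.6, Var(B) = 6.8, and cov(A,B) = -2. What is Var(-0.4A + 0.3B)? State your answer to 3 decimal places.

Var(-0.4A + 0.3B) = (-0.4)²·Var(A) + (0.3)²·Var(B) + 2·(-0.4)·(0.3)·cov(A,B)
= 0.16·6.6 + 0.09·6.8 + -0.24·-2 = 2.148

2.148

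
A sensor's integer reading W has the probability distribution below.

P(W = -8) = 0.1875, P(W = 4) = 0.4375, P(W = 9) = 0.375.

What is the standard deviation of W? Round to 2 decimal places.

E[W] = (-8)(0.1875) + (4)(0.4375) + (9)(0.375) = 3.625
E[W²] = (-8)²(0.1875) + (4)²(0.4375) + (9)²(0.375) = 49.375
var(W) = E[W²] − (E[W])² = 49.375 − (3.625)² = 36.234375
sd(W) = √36.234375 ≈ 6.02

6.02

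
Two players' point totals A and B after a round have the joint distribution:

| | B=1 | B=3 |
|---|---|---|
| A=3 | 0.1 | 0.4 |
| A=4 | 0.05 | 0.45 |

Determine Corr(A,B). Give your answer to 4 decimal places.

E[A] = 3.5,  E[B] = 2.7
E[AB] = 9.5
Cov(A,B) = E[AB] − E[A]E[B] = 9.5 − (3.5)(2.7) = 0.05
V(A) = 0.25,  V(B) = 0.51
ρ = 0.05 / √(0.25·0.51) ≈ 0.1400

0.1400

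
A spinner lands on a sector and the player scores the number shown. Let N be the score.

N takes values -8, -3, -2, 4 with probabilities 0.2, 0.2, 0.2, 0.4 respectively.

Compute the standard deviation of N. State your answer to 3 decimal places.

E[N] = (-8)(0.2) + (-3)(0.2) + (-2)(0.2) + (4)(0.4) = -1
E[N²] = (-8)²(0.2) + (-3)²(0.2) + (-2)²(0.2) + (4)²(0.4) = 21.8
var(N) = E[N²] − (E[N])² = 21.8 − (-1)² = 20.8
SD(N) = √20.8 ≈ 4.561

4.561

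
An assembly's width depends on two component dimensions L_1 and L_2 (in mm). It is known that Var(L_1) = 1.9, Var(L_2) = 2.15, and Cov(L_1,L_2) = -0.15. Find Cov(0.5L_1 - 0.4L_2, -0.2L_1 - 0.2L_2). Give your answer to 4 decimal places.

Cov(0.5L_1 - 0.4L_2, -0.2L_1 - 0.2L_2) = (0.5)(-0.2)Var(L_1) + (-0.4)(-0.2)Var(L_2) + [(0.5)(-0.2) + (-0.4)(-0.2)]Cov(L_1,L_2)
= -0.1·1.9 + 0.08·2.15 + -0.02·-0.15 = -0.015

-0.0150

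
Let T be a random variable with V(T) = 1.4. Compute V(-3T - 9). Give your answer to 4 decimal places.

V(-3T - 9) = (-3)²·V(T) = 9·1.4 = 12.6

12.6000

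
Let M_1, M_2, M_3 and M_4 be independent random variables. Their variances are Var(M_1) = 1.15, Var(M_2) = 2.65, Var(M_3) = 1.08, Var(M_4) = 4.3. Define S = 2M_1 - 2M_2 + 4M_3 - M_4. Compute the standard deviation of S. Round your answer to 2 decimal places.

By independence, Var(S) = (2)²Var(M_1) + (-2)²Var(M_2) + (4)²Var(M_3) + (-1)²Var(M_4)
= (2)²·1.15 + (-2)²·2.65 + (4)²·1.08 + (-1)²·4.3 = 36.78
sd(S) = √36.78 ≈ 6.06

6.06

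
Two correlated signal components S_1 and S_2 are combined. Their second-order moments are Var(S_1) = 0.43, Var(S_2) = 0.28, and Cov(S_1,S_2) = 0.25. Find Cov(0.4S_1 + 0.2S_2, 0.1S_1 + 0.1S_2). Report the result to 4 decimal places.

0.0378

Cov(0.4S_1 + 0.2S_2, 0.1S_1 + 0.1S_2) = (0.4)(0.1)Var(S_1) + (0.2)(0.1)Var(S_2) + [(0.4)(0.1) + (0.2)(0.1)]Cov(S_1,S_2)
= 0.04·0.43 + 0.02·0.28 + 0.06·0.25 = 0.0378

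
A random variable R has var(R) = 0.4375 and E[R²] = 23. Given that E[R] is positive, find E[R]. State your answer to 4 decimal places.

4.7500

(E[R])² = E[R²] − var(R) = 23 − 0.4375 = 22.5625
E[R] = √22.5625 = 4.75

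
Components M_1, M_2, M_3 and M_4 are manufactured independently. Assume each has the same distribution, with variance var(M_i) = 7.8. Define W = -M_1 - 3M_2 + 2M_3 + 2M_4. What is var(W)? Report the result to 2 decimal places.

By independence, var(W) = (-1)²var(M_1) + (-3)²var(M_2) + (2)²var(M_3) + (2)²var(M_4)
= (-1)²·7.8 + (-3)²·7.8 + (2)²·7.8 + (2)²·7.8 = 140.4

140.40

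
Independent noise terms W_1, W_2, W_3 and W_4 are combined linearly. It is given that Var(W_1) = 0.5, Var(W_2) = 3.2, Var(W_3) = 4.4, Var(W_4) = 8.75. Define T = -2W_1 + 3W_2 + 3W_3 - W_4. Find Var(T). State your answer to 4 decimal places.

79.1500

By independence, Var(T) = (-2)²Var(W_1) + (3)²Var(W_2) + (3)²Var(W_3) + (-1)²Var(W_4)
= (-2)²·0.5 + (3)²·3.2 + (3)²·4.4 + (-1)²·8.75 = 79.15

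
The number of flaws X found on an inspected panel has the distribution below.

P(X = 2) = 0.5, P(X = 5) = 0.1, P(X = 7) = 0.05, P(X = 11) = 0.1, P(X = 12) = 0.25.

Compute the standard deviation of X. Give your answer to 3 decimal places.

4.433

E[X] = (2)(0.5) + (5)(0.1) + (7)(0.05) + (11)(0.1) + (12)(0.25) = 5.95
E[X²] = (2)²(0.5) + (5)²(0.1) + (7)²(0.05) + (11)²(0.1) + (12)²(0.25) = 55.05
var(X) = E[X²] − (E[X])² = 55.05 − (5.95)² = 19.6475
σ(X) = √19.6475 ≈ 4.433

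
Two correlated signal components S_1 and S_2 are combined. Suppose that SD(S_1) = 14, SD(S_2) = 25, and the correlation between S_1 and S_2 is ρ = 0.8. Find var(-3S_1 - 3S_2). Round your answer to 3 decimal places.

var(S_1) = (14)² = 196;  var(S_2) = (25)² = 625
Cov(S_1,S_2) = ρ·SD(S_1)·SD(S_2) = 0.8·14·25 = 280
var(-3S_1 - 3S_2) = (-3)²·var(S_1) + (-3)²·var(S_2) + 2·(-3)·(-3)·Cov(S_1,S_2)
= 9·196 + 9·625 + 18·280 = 12429

12429.000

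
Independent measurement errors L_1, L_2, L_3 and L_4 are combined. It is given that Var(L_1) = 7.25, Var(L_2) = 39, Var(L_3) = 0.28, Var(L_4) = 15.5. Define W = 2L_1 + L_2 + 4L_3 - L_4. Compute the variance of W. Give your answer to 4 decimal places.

87.9800

By independence, Var(W) = (2)²Var(L_1) + (1)²Var(L_2) + (4)²Var(L_3) + (-1)²Var(L_4)
= (2)²·7.25 + (1)²·39 + (4)²·0.28 + (-1)²·15.5 = 87.98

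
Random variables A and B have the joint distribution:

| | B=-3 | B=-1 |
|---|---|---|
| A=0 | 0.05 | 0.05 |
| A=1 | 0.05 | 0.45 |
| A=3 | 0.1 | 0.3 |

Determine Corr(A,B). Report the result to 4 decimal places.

E[A] = 1.7,  E[B] = -1.4
E[AB] = -2.4
Cov(A,B) = E[AB] − E[A]E[B] = -2.4 − (1.7)(-1.4) = -0.02
V(A) = 1.21,  V(B) = 0.64
ρ = -0.02 / √(1.21·0.64) ≈ -0.0227

-0.0227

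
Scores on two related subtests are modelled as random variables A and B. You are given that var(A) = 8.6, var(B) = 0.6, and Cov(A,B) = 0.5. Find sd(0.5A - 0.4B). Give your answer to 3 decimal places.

var(0.5A - 0.4B) = (0.5)²·var(A) + (-0.4)²·var(B) + 2·(0.5)·(-0.4)·Cov(A,B)
= 0.25·8.6 + 0.16·0.6 + -0.4·0.5 = 2.046
sd(0.5A - 0.4B) = √2.046 ≈ 1.430

1.430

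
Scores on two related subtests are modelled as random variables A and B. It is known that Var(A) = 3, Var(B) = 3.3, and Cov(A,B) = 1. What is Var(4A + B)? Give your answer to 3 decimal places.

Var(4A + B) = (4)²·Var(A) + (1)²·Var(B) + 2·(4)·(1)·Cov(A,B)
= 16·3 + 1·3.3 + 8·1 = 59.3

59.300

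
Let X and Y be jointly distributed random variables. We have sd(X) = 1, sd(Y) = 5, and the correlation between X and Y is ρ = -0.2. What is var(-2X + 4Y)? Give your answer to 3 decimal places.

420.000

var(X) = (1)² = 1;  var(Y) = (5)² = 25
cov(X,Y) = ρ·sd(X)·sd(Y) = -0.2·1·5 = -1
var(-2X + 4Y) = (-2)²·var(X) + (4)²·var(Y) + 2·(-2)·(4)·cov(X,Y)
= 4·1 + 16·25 + -16·-1 = 420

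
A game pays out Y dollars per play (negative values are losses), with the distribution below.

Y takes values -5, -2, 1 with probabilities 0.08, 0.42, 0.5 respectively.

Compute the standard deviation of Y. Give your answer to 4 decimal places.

1.9059

E[Y] = (-5)(0.08) + (-2)(0.42) + (1)(0.5) = -0.74
E[Y²] = (-5)²(0.08) + (-2)²(0.42) + (1)²(0.5) = 4.18
var(Y) = E[Y²] − (E[Y])² = 4.18 − (-0.74)² = 3.6324
sd(Y) = √3.6324 ≈ 1.9059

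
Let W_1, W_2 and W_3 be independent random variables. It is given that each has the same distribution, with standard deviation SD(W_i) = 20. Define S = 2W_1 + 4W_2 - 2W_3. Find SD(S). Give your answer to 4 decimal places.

97.9796

var(W_i) = (20)² = 400
By independence, var(S) = (2)²var(W_1) + (4)²var(W_2) + (-2)²var(W_3)
= (2)²·400 + (4)²·400 + (-2)²·400 = 9600
SD(S) = √9600 ≈ 97.9796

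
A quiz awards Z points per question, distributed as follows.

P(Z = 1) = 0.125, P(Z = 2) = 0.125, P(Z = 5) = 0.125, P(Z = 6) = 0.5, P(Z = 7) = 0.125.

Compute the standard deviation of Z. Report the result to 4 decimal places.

2.0272

E[Z] = (1)(0.125) + (2)(0.125) + (5)(0.125) + (6)(0.5) + (7)(0.125) = 4.875
E[Z²] = (1)²(0.125) + (2)²(0.125) + (5)²(0.125) + (6)²(0.5) + (7)²(0.125) = 27.875
Var(Z) = E[Z²] − (E[Z])² = 27.875 − (4.875)² = 4.109375
σ(Z) = √4.109375 ≈ 2.0272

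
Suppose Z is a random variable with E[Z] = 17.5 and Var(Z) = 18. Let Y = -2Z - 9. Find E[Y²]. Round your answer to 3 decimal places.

2008.000

E[-2Z - 9] = -2·17.5 − 9 = -44
Var(-2Z - 9) = (-2)²·18 = 72
E[Y²] = Var(Y) + (E[Y])² = 72 + (-44)² = 2008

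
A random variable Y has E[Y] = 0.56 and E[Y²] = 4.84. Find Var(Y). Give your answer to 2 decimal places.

Var(Y) = 4.84 − (0.56)² = 4.5264

4.53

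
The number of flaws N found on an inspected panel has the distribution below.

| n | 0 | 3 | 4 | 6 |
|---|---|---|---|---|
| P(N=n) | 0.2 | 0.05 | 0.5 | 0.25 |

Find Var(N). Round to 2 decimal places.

4.13

E[N] = (0)(0.2) + (3)(0.05) + (4)(0.5) + (6)(0.25) = 3.65
E[N²] = (0)²(0.2) + (3)²(0.05) + (4)²(0.5) + (6)²(0.25) = 17.45
Var(N) = E[N²] − (E[N])² = 17.45 − (3.65)² = 4.1275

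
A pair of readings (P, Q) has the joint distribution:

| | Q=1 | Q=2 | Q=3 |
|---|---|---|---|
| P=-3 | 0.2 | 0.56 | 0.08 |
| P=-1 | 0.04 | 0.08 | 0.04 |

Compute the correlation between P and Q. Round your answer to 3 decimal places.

E[P] = -2.68,  E[Q] = 1.88
E[PQ] = -5
Cov(P,Q) = E[PQ] − E[P]E[Q] = -5 − (-2.68)(1.88) = 0.0384
var(P) = 0.5376,  var(Q) = 0.3456
ρ = 0.0384 / √(0.5376·0.3456) ≈ 0.089

0.089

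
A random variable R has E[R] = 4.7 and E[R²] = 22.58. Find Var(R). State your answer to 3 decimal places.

Var(R) = 22.58 − (4.7)² = 0.49

0.490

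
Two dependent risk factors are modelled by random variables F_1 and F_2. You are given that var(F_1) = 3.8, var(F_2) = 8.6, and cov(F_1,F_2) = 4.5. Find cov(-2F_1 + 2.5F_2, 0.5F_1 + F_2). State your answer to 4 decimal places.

14.3250

cov(-2F_1 + 2.5F_2, 0.5F_1 + F_2) = (-2)(0.5)var(F_1) + (2.5)(1)var(F_2) + [(-2)(1) + (2.5)(0.5)]cov(F_1,F_2)
= -1·3.8 + 2.5·8.6 + -0.75·4.5 = 14.325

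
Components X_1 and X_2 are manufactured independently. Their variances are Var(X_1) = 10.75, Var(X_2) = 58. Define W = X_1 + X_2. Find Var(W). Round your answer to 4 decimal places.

68.7500

By independence, Var(W) = (1)²Var(X_1) + (1)²Var(X_2)
= (1)²·10.75 + (1)²·58 = 68.75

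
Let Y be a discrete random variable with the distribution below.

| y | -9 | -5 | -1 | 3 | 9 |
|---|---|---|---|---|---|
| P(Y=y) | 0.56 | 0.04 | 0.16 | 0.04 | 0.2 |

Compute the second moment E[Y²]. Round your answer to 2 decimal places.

63.08

E[Y²] = (-9)²(0.56) + (-5)²(0.04) + (-1)²(0.16) + (3)²(0.04) + (9)²(0.2) = 63.08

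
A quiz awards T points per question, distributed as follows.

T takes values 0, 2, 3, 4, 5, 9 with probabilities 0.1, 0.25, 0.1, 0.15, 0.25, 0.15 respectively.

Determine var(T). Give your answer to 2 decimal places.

6.70

E[T] = (0)(0.1) + (2)(0.25) + (3)(0.1) + (4)(0.15) + (5)(0.25) + (9)(0.15) = 4
E[T²] = (0)²(0.1) + (2)²(0.25) + (3)²(0.1) + (4)²(0.15) + (5)²(0.25) + (9)²(0.15) = 22.7
var(T) = E[T²] − (E[T])² = 22.7 − (4)² = 6.7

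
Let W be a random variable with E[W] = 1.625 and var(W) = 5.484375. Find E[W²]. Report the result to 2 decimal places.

E[W²] = var(W) + (E[W])² = 5.484375 + (1.625)² = 8.125

8.13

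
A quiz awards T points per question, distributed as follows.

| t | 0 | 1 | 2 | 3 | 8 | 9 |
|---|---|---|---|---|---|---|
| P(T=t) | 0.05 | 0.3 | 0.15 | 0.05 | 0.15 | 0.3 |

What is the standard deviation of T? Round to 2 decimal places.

3.69

E[T] = (0)(0.05) + (1)(0.3) + (2)(0.15) + (3)(0.05) + (8)(0.15) + (9)(0.3) = 4.65
E[T²] = (0)²(0.05) + (1)²(0.3) + (2)²(0.15) + (3)²(0.05) + (8)²(0.15) + (9)²(0.3) = 35.25
Var(T) = E[T²] − (E[T])² = 35.25 − (4.65)² = 13.6275
σ(T) = √13.6275 ≈ 3.69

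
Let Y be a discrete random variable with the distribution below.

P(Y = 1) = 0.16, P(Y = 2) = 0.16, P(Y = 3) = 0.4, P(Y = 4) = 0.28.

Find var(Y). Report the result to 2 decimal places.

E[Y] = (1)(0.16) + (2)(0.16) + (3)(0.4) + (4)(0.28) = 2.8
E[Y²] = (1)²(0.16) + (2)²(0.16) + (3)²(0.4) + (4)²(0.28) = 8.88
var(Y) = E[Y²] − (E[Y])² = 8.88 − (2.8)² = 1.04

1.04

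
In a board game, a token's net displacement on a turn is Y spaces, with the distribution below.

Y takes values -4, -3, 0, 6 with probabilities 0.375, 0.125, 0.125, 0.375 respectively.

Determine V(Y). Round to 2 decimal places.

20.48

E[Y] = (-4)(0.375) + (-3)(0.125) + (0)(0.125) + (6)(0.375) = 0.375
E[Y²] = (-4)²(0.375) + (-3)²(0.125) + (0)²(0.125) + (6)²(0.375) = 20.625
V(Y) = E[Y²] − (E[Y])² = 20.625 − (0.375)² = 20.484375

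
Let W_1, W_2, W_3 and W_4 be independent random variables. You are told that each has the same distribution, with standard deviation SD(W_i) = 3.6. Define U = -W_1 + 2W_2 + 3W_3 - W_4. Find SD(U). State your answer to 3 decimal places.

13.943

Var(W_i) = (3.6)² = 12.96
By independence, Var(U) = (-1)²Var(W_1) + (2)²Var(W_2) + (3)²Var(W_3) + (-1)²Var(W_4)
= (-1)²·12.96 + (2)²·12.96 + (3)²·12.96 + (-1)²·12.96 = 194.4
SD(U) = √194.4 ≈ 13.943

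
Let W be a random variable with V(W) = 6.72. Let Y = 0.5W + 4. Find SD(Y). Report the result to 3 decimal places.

1.296

V(0.5W + 4) = (0.5)²·6.72 = 1.68
SD(Y) = √1.68 ≈ 1.296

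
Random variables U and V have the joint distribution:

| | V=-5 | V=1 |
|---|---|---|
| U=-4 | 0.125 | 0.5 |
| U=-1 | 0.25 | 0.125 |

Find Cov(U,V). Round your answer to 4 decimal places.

E[U] = -2.875,  E[V] = -1.25
E[UV] = 1.625
Cov(U,V) = E[UV] − E[U]E[V] = 1.625 − (-2.875)(-1.25) = -1.96875

-1.9688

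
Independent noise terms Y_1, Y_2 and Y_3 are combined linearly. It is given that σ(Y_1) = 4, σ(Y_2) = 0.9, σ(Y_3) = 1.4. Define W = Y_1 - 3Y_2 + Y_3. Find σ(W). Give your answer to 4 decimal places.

Var(Y_1) = 16, Var(Y_2) = 0.81, Var(Y_3) = 1.96
By independence, Var(W) = (1)²Var(Y_1) + (-3)²Var(Y_2) + (1)²Var(Y_3)
= (1)²·16 + (-3)²·0.81 + (1)²·1.96 = 25.25
σ(W) = √25.25 ≈ 5.0249

5.0249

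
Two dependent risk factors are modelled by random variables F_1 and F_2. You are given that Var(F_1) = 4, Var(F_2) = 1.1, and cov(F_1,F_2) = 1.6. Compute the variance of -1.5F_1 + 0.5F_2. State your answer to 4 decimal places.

Var(-1.5F_1 + 0.5F_2) = (-1.5)²·Var(F_1) + (0.5)²·Var(F_2) + 2·(-1.5)·(0.5)·cov(F_1,F_2)
= 2.25·4 + 0.25·1.1 + -1.5·1.6 = 6.875

6.8750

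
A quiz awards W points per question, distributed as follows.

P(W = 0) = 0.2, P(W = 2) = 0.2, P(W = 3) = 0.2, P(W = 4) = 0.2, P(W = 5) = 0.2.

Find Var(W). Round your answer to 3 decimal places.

E[W] = (0)(0.2) + (2)(0.2) + (3)(0.2) + (4)(0.2) + (5)(0.2) = 2.8
E[W²] = (0)²(0.2) + (2)²(0.2) + (3)²(0.2) + (4)²(0.2) + (5)²(0.2) = 10.8
Var(W) = E[W²] − (E[W])² = 10.8 − (2.8)² = 2.96

2.960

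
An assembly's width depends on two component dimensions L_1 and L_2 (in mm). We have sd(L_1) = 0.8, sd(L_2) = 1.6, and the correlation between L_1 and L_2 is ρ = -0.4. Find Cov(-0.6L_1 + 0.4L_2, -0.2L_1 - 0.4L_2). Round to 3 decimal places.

-0.415

Var(L_1) = (0.8)² = 0.64;  Var(L_2) = (1.6)² = 2.56
Cov(L_1,L_2) = ρ·sd(L_1)·sd(L_2) = -0.4·0.8·1.6 = -0.512
Cov(-0.6L_1 + 0.4L_2, -0.2L_1 - 0.4L_2) = (-0.6)(-0.2)Var(L_1) + (0.4)(-0.4)Var(L_2) + [(-0.6)(-0.4) + (0.4)(-0.2)]Cov(L_1,L_2)
= 0.12·0.64 + -0.16·2.56 + 0.16·-0.512 = -0.41472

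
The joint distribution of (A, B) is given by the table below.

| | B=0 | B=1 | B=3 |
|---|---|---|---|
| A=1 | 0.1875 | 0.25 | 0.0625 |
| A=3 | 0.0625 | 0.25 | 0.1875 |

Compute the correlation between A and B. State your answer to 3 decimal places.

0.344

E[A] = 2,  E[B] = 1.25
E[AB] = 2.875
cov(A,B) = E[AB] − E[A]E[B] = 2.875 − (2)(1.25) = 0.375
V(A) = 1,  V(B) = 1.1875
ρ = 0.375 / √(1·1.1875) ≈ 0.344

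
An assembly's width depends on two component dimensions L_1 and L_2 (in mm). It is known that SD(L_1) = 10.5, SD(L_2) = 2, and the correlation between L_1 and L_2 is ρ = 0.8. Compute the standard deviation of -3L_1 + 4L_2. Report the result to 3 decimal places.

25.555

Var(L_1) = (10.5)² = 110.25;  Var(L_2) = (2)² = 4
cov(L_1,L_2) = ρ·SD(L_1)·SD(L_2) = 0.8·10.5·2 = 16.8
Var(-3L_1 + 4L_2) = (-3)²·Var(L_1) + (4)²·Var(L_2) + 2·(-3)·(4)·cov(L_1,L_2)
= 9·110.25 + 16·4 + -24·16.8 = 653.05
SD(-3L_1 + 4L_2) = √653.05 ≈ 25.555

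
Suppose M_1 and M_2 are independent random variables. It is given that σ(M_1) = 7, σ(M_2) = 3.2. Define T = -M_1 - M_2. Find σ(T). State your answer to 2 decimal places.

Var(M_1) = 49, Var(M_2) = 10.24
By independence, Var(T) = (-1)²Var(M_1) + (-1)²Var(M_2)
= (-1)²·49 + (-1)²·10.24 = 59.24
σ(T) = √59.24 ≈ 7.70

7.70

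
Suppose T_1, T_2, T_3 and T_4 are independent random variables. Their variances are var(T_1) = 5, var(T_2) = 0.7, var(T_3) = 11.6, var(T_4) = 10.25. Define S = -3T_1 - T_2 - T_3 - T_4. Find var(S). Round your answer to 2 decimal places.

By independence, var(S) = (-3)²var(T_1) + (-1)²var(T_2) + (-1)²var(T_3) + (-1)²var(T_4)
= (-3)²·5 + (-1)²·0.7 + (-1)²·11.6 + (-1)²·10.25 = 67.55

67.55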